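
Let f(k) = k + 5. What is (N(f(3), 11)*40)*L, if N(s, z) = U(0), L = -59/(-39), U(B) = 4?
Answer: 9440/39 ≈ 242.05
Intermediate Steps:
f(k) = 5 + k
L = 59/39 (L = -59*(-1/39) = 59/39 ≈ 1.5128)
N(s, z) = 4
(N(f(3), 11)*40)*L = (4*40)*(59/39) = 160*(59/39) = 9440/39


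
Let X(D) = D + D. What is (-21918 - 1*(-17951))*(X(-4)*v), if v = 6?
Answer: 190416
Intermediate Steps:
X(D) = 2*D
(-21918 - 1*(-17951))*(X(-4)*v) = (-21918 - 1*(-17951))*((2*(-4))*6) = (-21918 + 17951)*(-8*6) = -3967*(-48) = 190416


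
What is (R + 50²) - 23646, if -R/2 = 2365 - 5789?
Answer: -14298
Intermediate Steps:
R = 6848 (R = -2*(2365 - 5789) = -2*(-3424) = 6848)
(R + 50²) - 23646 = (6848 + 50²) - 23646 = (6848 + 2500) - 23646 = 9348 - 23646 = -14298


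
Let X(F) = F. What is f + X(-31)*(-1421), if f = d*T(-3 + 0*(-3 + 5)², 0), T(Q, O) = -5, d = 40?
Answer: 43851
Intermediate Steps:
f = -200 (f = 40*(-5) = -200)
f + X(-31)*(-1421) = -200 - 31*(-1421) = -200 + 44051 = 43851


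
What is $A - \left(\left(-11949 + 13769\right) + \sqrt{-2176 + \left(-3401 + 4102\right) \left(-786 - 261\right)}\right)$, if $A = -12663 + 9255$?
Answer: $-5228 - i \sqrt{736123} \approx -5228.0 - 857.98 i$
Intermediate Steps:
$A = -3408$
$A - \left(\left(-11949 + 13769\right) + \sqrt{-2176 + \left(-3401 + 4102\right) \left(-786 - 261\right)}\right) = -3408 - \left(\left(-11949 + 13769\right) + \sqrt{-2176 + \left(-3401 + 4102\right) \left(-786 - 261\right)}\right) = -3408 - \left(1820 + \sqrt{-2176 + 701 \left(-1047\right)}\right) = -3408 - \left(1820 + \sqrt{-2176 - 733947}\right) = -3408 - \left(1820 + \sqrt{-736123}\right) = -3408 - \left(1820 + i \sqrt{736123}\right) = -5228 - i \sqrt{736123}$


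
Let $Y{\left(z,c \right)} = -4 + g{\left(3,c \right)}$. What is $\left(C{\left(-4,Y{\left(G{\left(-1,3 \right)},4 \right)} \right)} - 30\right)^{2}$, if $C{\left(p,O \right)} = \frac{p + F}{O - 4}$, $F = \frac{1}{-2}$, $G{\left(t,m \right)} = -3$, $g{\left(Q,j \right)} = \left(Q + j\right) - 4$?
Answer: $\frac{84681}{100} \approx 846.81$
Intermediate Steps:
$g{\left(Q,j \right)} = -4 + Q + j$
$Y{\left(z,c \right)} = -5 + c$ ($Y{\left(z,c \right)} = -4 + \left(-4 + 3 + c\right) = -4 + \left(-1 + c\right) = -5 + c$)
$F = - \frac{1}{2} \approx -0.5$
$C{\left(p,O \right)} = \frac{- \frac{1}{2} + p}{-4 + O}$ ($C{\left(p,O \right)} = \frac{p - \frac{1}{2}}{O - 4} = \frac{- \frac{1}{2} + p}{-4 + O}$)
$\left(C{\left(-4,Y{\left(G{\left(-1,3 \right)},4 \right)} \right)} - 30\right)^{2} = \left(\frac{- \frac{1}{2} - 4}{-4 + \left(-5 + 4\right)} - 30\right)^{2} = \left(\frac{1}{-4 - 1} \left(- \frac{9}{2}\right) - 30\right)^{2} = \left(\frac{1}{-5} \left(- \frac{9}{2}\right) - 30\right)^{2} = \left(\left(- \frac{1}{5}\right) \left(- \frac{9}{2}\right) - 30\right)^{2} = \left(\frac{9}{10} - 30\right)^{2} = \left(- \frac{291}{10}\right)^{2} = \frac{84681}{100}$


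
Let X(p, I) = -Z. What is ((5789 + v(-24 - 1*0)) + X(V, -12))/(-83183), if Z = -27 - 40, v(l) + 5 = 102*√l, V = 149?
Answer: -5851/83183 - 204*I*√6/83183 ≈ -0.070339 - 0.0060072*I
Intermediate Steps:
v(l) = -5 + 102*√l
Z = -67
X(p, I) = 67 (X(p, I) = -1*(-67) = 67)
((5789 + v(-24 - 1*0)) + X(V, -12))/(-83183) = ((5789 + (-5 + 102*√(-24 - 1*0))) + 67)/(-83183) = ((5789 + (-5 + 102*√(-24 + 0))) + 67)*(-1/83183) = ((5789 + (-5 + 102*√(-24))) + 67)*(-1/83183) = ((5789 + (-5 + 102*(2*I*√6))) + 67)*(-1/83183) = ((5789 + (-5 + 204*I*√6)) + 67)*(-1/83183) = ((5784 + 204*I*√6) + 67)*(-1/83183) = (5851 + 204*I*√6)*(-1/83183) = -5851/83183 - 204*I*√6/83183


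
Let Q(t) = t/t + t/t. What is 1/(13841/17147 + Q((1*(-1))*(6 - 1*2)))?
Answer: 17147/48135 ≈ 0.35623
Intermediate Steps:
Q(t) = 2 (Q(t) = 1 + 1 = 2)
1/(13841/17147 + Q((1*(-1))*(6 - 1*2))) = 1/(13841/17147 + 2) = 1/(48135/17147) = 17147/48135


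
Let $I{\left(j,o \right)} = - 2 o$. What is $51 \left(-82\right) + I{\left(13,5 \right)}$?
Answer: $-4192$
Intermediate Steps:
$51 \left(-82\right) + I{\left(13,5 \right)} = 51 \left(-82\right) - 10 = -4182 - 10 = -4192$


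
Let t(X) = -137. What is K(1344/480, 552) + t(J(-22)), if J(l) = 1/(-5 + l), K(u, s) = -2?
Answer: -139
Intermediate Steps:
K(1344/480, 552) + t(J(-22)) = -2 - 137 = -139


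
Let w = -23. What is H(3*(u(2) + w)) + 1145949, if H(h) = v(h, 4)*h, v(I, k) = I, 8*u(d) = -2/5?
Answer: 460292289/400 ≈ 1.1507e+6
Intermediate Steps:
u(d) = -1/20 (u(d) = (-2/5)/8 = (-2*1/5)/8 = (1/8)*(-2/5) = -1/20)
H(h) = h**2 (H(h) = h*h = h**2)
H(3*(u(2) + w)) + 1145949 = (3*(-1/20 - 23))**2 + 1145949 = (3*(-461/20))**2 + 1145949 = (-1383/20)**2 + 1145949 = 1912689/400 + 1145949 = 460292289/400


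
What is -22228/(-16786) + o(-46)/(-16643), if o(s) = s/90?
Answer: 756714239/571437405 ≈ 1.3242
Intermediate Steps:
o(s) = s/90 (o(s) = s*(1/90) = s/90)
-22228/(-16786) + o(-46)/(-16643) = -22228/(-16786) + ((1/90)*(-46))/(-16643) = -22228*(-1/16786) - 23/45*(-1/16643) = 11114/8393 + 23/748935 = 756714239/571437405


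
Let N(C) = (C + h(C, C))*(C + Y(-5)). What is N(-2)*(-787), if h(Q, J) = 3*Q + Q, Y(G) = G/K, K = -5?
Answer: -7870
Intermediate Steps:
Y(G) = -G/5 (Y(G) = G/(-5) = G*(-⅕) = -G/5)
h(Q, J) = 4*Q
N(C) = 5*C*(1 + C) (N(C) = (C + 4*C)*(C - ⅕*(-5)) = (5*C)*(C + 1) = (5*C)*(1 + C) = 5*C*(1 + C))
N(-2)*(-787) = (5*(-2)*(1 - 2))*(-787) = (5*(-2)*(-1))*(-787) = 10*(-787) = -7870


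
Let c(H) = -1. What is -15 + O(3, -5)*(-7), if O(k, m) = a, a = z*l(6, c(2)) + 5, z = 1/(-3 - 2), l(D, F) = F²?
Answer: -243/5 ≈ -48.600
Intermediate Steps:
z = -⅕ (z = 1/(-5) = -⅕ ≈ -0.20000)
a = 24/5 (a = -⅕*(-1)² + 5 = -⅕*1 + 5 = -⅕ + 5 = 24/5 ≈ 4.8000)
O(k, m) = 24/5
-15 + O(3, -5)*(-7) = -15 + (24/5)*(-7) = -15 - 168/5 = -243/5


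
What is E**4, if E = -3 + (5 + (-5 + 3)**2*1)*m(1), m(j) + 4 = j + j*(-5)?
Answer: 31640625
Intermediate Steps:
m(j) = -4 - 4*j (m(j) = -4 + (j + j*(-5)) = -4 + (j - 5*j) = -4 - 4*j)
E = -75 (E = -3 + (5 + (-5 + 3)**2*1)*(-4 - 4*1) = -3 + (5 + (-2)**2*1)*(-4 - 4) = -3 + (5 + 4*1)*(-8) = -3 + (5 + 4)*(-8) = -3 + 9*(-8) = -3 - 72 = -75)
E**4 = (-75)**4 = 31640625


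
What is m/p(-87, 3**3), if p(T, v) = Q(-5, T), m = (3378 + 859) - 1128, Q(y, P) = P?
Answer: -3109/87 ≈ -35.736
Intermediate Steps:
m = 3109 (m = 4237 - 1128 = 3109)
p(T, v) = T
m/p(-87, 3**3) = 3109/(-87) = 3109*(-1/87) = -3109/87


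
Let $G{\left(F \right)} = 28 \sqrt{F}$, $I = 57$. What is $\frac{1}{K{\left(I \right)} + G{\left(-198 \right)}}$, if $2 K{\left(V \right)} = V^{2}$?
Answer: $\frac{722}{1241881} - \frac{112 i \sqrt{22}}{3725643} \approx 0.00058138 - 0.000141 i$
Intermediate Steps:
$K{\left(V \right)} = \frac{V^{2}}{2}$
$\frac{1}{K{\left(I \right)} + G{\left(-198 \right)}} = \frac{1}{\frac{57^{2}}{2} + 28 \sqrt{-198}} = \frac{1}{\frac{1}{2} \cdot 3249 + 28 \cdot 3 i \sqrt{22}} = \frac{1}{\frac{3249}{2} + 84 i \sqrt{22}}$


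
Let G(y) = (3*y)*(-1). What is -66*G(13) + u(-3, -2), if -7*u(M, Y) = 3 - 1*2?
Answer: 18017/7 ≈ 2573.9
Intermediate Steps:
u(M, Y) = -⅐ (u(M, Y) = -(3 - 1*2)/7 = -(3 - 2)/7 = -⅐*1 = -⅐)
G(y) = -3*y
-66*G(13) + u(-3, -2) = -(-198)*13 - ⅐ = -66*(-39) - ⅐ = 2574 - ⅐ = 18017/7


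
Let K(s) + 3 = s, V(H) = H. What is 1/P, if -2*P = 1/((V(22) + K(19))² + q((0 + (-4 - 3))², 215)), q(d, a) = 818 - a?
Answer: -4094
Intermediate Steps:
K(s) = -3 + s
P = -1/4094 (P = -1/(2*((22 + (-3 + 19))² + (818 - 1*215))) = -1/(2*((22 + 16)² + (818 - 215))) = -1/(2*(38² + 603)) = -1/(2*(1444 + 603)) = -½/2047 = -½*1/2047 = -1/4094 ≈ -0.00024426)
1/P = 1/(-1/4094) = -4094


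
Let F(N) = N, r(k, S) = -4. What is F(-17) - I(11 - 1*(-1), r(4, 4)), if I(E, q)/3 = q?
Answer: -5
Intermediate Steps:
I(E, q) = 3*q
F(-17) - I(11 - 1*(-1), r(4, 4)) = -17 - 3*(-4) = -17 - 1*(-12) = -17 + 12 = -5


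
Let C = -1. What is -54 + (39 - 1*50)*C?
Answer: -43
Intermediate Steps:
-54 + (39 - 1*50)*C = -54 + (39 - 1*50)*(-1) = -54 + (39 - 50)*(-1) = -54 - 11*(-1) = -54 + 11 = -43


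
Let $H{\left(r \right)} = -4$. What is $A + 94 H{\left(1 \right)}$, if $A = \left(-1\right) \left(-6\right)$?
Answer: $-370$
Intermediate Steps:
$A = 6$
$A + 94 H{\left(1 \right)} = 6 + 94 \left(-4\right) = 6 - 376 = -370$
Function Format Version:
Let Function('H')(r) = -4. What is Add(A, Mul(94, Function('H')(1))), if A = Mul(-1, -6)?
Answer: -370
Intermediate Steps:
A = 6
Add(A, Mul(94, Function('H')(1))) = Add(6, Mul(94, -4)) = Add(6, -376) = -370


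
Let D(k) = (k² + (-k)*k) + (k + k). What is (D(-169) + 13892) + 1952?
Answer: 15506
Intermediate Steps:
D(k) = 2*k (D(k) = (k² - k²) + 2*k = 0 + 2*k = 2*k)
(D(-169) + 13892) + 1952 = (2*(-169) + 13892) + 1952 = (-338 + 13892) + 1952 = 13554 + 1952 = 15506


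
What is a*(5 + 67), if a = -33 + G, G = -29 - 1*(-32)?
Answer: -2160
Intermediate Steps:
G = 3 (G = -29 + 32 = 3)
a = -30 (a = -33 + 3 = -30)
a*(5 + 67) = -30*(5 + 67) = -30*72 = -2160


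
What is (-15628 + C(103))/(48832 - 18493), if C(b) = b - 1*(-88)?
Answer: -15437/30339 ≈ -0.50882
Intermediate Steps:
C(b) = 88 + b (C(b) = b + 88 = 88 + b)
(-15628 + C(103))/(48832 - 18493) = (-15628 + (88 + 103))/(48832 - 18493) = (-15628 + 191)/30339 = -15437*1/30339 = -15437/30339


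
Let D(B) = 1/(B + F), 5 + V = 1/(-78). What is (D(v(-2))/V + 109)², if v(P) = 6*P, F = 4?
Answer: 29075365225/2446096 ≈ 11886.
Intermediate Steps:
V = -391/78 (V = -5 + 1/(-78) = -5 - 1/78 = -391/78 ≈ -5.0128)
D(B) = 1/(4 + B) (D(B) = 1/(B + 4) = 1/(4 + B))
(D(v(-2))/V + 109)² = (1/((4 + 6*(-2))*(-391/78)) + 109)² = (-78/391/(4 - 12) + 109)² = (-78/391/(-8) + 109)² = (-⅛*(-78/391) + 109)² = (39/1564 + 109)² = (170515/1564)² = 29075365225/2446096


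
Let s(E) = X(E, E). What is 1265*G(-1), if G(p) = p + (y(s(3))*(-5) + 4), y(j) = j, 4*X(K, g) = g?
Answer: -3795/4 ≈ -948.75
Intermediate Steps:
X(K, g) = g/4
s(E) = E/4
G(p) = 1/4 + p (G(p) = p + (((1/4)*3)*(-5) + 4) = p + ((3/4)*(-5) + 4) = p + (-15/4 + 4) = p + 1/4 = 1/4 + p)
1265*G(-1) = 1265*(1/4 - 1) = 1265*(-3/4) = -3795/4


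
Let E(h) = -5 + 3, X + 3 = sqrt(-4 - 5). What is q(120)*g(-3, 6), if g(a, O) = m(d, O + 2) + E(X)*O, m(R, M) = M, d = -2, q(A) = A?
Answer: -480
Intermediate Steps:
X = -3 + 3*I (X = -3 + sqrt(-4 - 5) = -3 + sqrt(-9) = -3 + 3*I ≈ -3.0 + 3.0*I)
E(h) = -2
g(a, O) = 2 - O (g(a, O) = (O + 2) - 2*O = (2 + O) - 2*O = 2 - O)
q(120)*g(-3, 6) = 120*(2 - 1*6) = 120*(2 - 6) = 120*(-4) = -480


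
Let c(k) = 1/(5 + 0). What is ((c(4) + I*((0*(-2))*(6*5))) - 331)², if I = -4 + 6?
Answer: 2735716/25 ≈ 1.0943e+5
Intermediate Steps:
I = 2
c(k) = ⅕ (c(k) = 1/5 = ⅕)
((c(4) + I*((0*(-2))*(6*5))) - 331)² = ((⅕ + 2*((0*(-2))*(6*5))) - 331)² = ((⅕ + 2*(0*30)) - 331)² = ((⅕ + 2*0) - 331)² = ((⅕ + 0) - 331)² = (⅕ - 331)² = (-1654/5)² = 2735716/25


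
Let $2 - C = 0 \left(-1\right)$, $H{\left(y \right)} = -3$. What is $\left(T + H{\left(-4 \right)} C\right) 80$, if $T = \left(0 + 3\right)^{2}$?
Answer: $240$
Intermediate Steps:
$T = 9$ ($T = 3^{2} = 9$)
$C = 2$ ($C = 2 - 0 \left(-1\right) = 2 - 0 = 2 + 0 = 2$)
$\left(T + H{\left(-4 \right)} C\right) 80 = \left(9 - 6\right) 80 = 3 \cdot 80 = 240$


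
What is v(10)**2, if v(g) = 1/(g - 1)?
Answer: 1/81 ≈ 0.012346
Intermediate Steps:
v(g) = 1/(-1 + g)
v(10)**2 = (1/(-1 + 10))**2 = (1/9)**2 = 1/81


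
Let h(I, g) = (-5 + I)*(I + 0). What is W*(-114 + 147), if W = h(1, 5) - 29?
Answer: -1089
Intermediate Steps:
h(I, g) = I*(-5 + I) (h(I, g) = (-5 + I)*I = I*(-5 + I))
W = -33 (W = 1*(-5 + 1) - 29 = 1*(-4) - 29 = -4 - 29 = -33)
W*(-114 + 147) = -33*(-114 + 147) = -33*33 = -1089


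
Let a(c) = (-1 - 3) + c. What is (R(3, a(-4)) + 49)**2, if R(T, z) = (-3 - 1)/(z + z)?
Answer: 38809/16 ≈ 2425.6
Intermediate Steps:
a(c) = -4 + c
R(T, z) = -2/z (R(T, z) = -4*1/(2*z) = -2/z)
(R(3, a(-4)) + 49)**2 = (-2/(-4 - 4) + 49)**2 = (-2/(-8) + 49)**2 = (-2*(-1/8) + 49)**2 = (1/4 + 49)**2 = (197/4)**2 = 38809/16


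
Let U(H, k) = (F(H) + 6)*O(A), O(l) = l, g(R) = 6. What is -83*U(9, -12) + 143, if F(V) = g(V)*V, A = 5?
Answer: -24757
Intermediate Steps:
F(V) = 6*V
U(H, k) = 30 + 30*H (U(H, k) = (6*H + 6)*5 = (6 + 6*H)*5 = 30 + 30*H)
-83*U(9, -12) + 143 = -83*(30 + 30*9) + 143 = -83*(30 + 270) + 143 = -83*300 + 143 = -24900 + 143 = -24757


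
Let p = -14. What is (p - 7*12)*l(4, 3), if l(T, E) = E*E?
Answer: -882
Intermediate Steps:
l(T, E) = E²
(p - 7*12)*l(4, 3) = (-14 - 7*12)*3² = (-14 - 84)*9 = -98*9 = -882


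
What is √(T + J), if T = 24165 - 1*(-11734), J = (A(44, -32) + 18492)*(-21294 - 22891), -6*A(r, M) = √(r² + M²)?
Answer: √(-7353298089 + 265110*√185)/3 ≈ 28577.0*I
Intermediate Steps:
A(r, M) = -√(M² + r²)/6 (A(r, M) = -√(r² + M²)/6 = -√(M² + r²)/6)
J = -817069020 + 88370*√185/3 (J = (-√((-32)² + 44²)/6 + 18492)*(-21294 - 22891) = (-√(1024 + 1936)/6 + 18492)*(-44185) = (-2*√185/3 + 18492)*(-44185) = (18492 - 2*√185/3)*(-44185) = -817069020 + 88370*√185/3 ≈ -8.1667e+8)
T = 35899 (T = 24165 + 11734 = 35899)
√(T + J) = √(35899 + (-817069020 + 88370*√185/3)) = √(-817033121 + 88370*√185/3)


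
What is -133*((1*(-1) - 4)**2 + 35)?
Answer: -7980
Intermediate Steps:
-133*((1*(-1) - 4)**2 + 35) = -133*((-1 - 4)**2 + 35) = -133*((-5)**2 + 35) = -133*(25 + 35) = -133*60 = -7980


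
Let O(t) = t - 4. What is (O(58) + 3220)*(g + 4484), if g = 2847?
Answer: 24001694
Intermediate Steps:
O(t) = -4 + t
(O(58) + 3220)*(g + 4484) = ((-4 + 58) + 3220)*(2847 + 4484) = (54 + 3220)*7331 = 3274*7331 = 24001694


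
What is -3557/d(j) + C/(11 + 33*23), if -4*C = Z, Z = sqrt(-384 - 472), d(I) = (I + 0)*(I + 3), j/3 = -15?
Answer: -3557/1890 - I*sqrt(214)/1540 ≈ -1.882 - 0.0094992*I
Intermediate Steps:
j = -45 (j = 3*(-15) = -45)
d(I) = I*(3 + I)
Z = 2*I*sqrt(214) (Z = sqrt(-856) = 2*I*sqrt(214) ≈ 29.257*I)
C = -I*sqrt(214)/2 ≈ -7.3144*I
-3557/d(j) + C/(11 + 33*23) = -3557*(-1/(45*(3 - 45))) + (-I*sqrt(214)/2)/(11 + 33*23) = -3557/((-45*(-42))) + (-I*sqrt(214)/2)/(11 + 759) = -3557/1890 - I*sqrt(214)/2/770 = -3557*1/1890 - I*sqrt(214)/2*(1/770) = -3557/1890 - I*sqrt(214)/1540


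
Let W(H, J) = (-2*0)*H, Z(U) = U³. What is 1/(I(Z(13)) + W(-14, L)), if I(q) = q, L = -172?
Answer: 1/2197 ≈ 0.00045517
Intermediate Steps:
W(H, J) = 0 (W(H, J) = 0*H = 0)
1/(I(Z(13)) + W(-14, L)) = 1/(13³ + 0) = 1/(2197 + 0) = 1/2197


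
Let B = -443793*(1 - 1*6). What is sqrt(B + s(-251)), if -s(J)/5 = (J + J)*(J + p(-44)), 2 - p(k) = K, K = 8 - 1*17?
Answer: sqrt(1616565) ≈ 1271.4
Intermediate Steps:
B = 2218965 (B = -443793*(1 - 6) = -443793*(-5) = 2218965)
K = -9 (K = 8 - 17 = -9)
p(k) = 11 (p(k) = 2 - 1*(-9) = 2 + 9 = 11)
s(J) = -10*J*(11 + J) (s(J) = -5*(J + J)*(J + 11) = -5*2*J*(11 + J) = -10*J*(11 + J))
sqrt(B + s(-251)) = sqrt(2218965 - 10*(-251)*(11 - 251)) = sqrt(2218965 - 10*(-251)*(-240)) = sqrt(2218965 - 602400) = sqrt(1616565)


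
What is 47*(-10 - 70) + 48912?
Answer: 45152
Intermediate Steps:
47*(-10 - 70) + 48912 = 47*(-80) + 48912 = -3760 + 48912 = 45152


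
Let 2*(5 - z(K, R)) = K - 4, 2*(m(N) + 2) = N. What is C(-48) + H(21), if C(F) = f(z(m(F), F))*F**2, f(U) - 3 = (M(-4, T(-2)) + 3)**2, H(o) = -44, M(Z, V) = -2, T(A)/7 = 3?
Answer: 9172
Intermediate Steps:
m(N) = -2 + N/2
T(A) = 21 (T(A) = 7*3 = 21)
z(K, R) = 7 - K/2 (z(K, R) = 5 - (K - 4)/2 = 5 - (-4 + K)/2 = 5 + (2 - K/2) = 7 - K/2)
f(U) = 4 (f(U) = 3 + (-2 + 3)**2 = 3 + 1**2 = 3 + 1 = 4)
C(F) = 4*F**2
C(-48) + H(21) = 4*(-48)**2 - 44 = 4*2304 - 44 = 9216 - 44 = 9172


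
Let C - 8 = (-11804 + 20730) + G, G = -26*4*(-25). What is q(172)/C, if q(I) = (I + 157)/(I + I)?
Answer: 329/3967696 ≈ 8.2920e-5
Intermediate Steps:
q(I) = (157 + I)/(2*I) (q(I) = (157 + I)/((2*I)) = (157 + I)*(1/(2*I)) = (157 + I)/(2*I))
G = 2600 (G = -104*(-25) = 2600)
C = 11534 (C = 8 + ((-11804 + 20730) + 2600) = 8 + (8926 + 2600) = 8 + 11526 = 11534)
q(172)/C = ((1/2)*(157 + 172)/172)/11534 = ((1/2)*(1/172)*329)*(1/11534) = (329/344)*(1/11534) = 329/3967696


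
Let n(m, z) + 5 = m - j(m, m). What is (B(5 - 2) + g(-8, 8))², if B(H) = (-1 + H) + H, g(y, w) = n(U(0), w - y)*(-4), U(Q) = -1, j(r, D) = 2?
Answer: 1369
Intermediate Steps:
n(m, z) = -7 + m (n(m, z) = -5 + (m - 1*2) = -5 + (m - 2) = -5 + (-2 + m) = -7 + m)
g(y, w) = 32 (g(y, w) = (-7 - 1)*(-4) = -8*(-4) = 32)
B(H) = -1 + 2*H
(B(5 - 2) + g(-8, 8))² = ((-1 + 2*(5 - 2)) + 32)² = ((-1 + 2*3) + 32)² = ((-1 + 6) + 32)² = (5 + 32)² = 37² = 1369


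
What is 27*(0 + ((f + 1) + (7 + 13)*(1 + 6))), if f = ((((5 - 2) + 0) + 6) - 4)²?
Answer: 4482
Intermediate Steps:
f = 25 (f = (((3 + 0) + 6) - 4)² = ((3 + 6) - 4)² = (9 - 4)² = 5² = 25)
27*(0 + ((f + 1) + (7 + 13)*(1 + 6))) = 27*(0 + ((25 + 1) + (7 + 13)*(1 + 6))) = 27*(0 + (26 + 20*7)) = 27*(0 + (26 + 140)) = 27*(0 + 166) = 27*166 = 4482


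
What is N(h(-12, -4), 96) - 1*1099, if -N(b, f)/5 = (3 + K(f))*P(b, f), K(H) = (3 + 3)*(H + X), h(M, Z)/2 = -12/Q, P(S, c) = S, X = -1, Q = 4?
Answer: 16091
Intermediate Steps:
h(M, Z) = -6 (h(M, Z) = 2*(-12/4) = 2*(-12*¼) = 2*(-3) = -6)
K(H) = -6 + 6*H (K(H) = (3 + 3)*(H - 1) = 6*(-1 + H) = -6 + 6*H)
N(b, f) = -5*b*(-3 + 6*f) (N(b, f) = -5*(3 + (-6 + 6*f))*b = -5*(-3 + 6*f)*b = -5*b*(-3 + 6*f))
N(h(-12, -4), 96) - 1*1099 = 15*(-6)*(1 - 2*96) - 1*1099 = 15*(-6)*(1 - 192) - 1099 = 15*(-6)*(-191) - 1099 = 17190 - 1099 = 16091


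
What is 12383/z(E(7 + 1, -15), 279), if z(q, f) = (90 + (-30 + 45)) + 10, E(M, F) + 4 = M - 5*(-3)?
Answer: 12383/115 ≈ 107.68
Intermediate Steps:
E(M, F) = 11 + M (E(M, F) = -4 + (M - 5*(-3)) = -4 + (M + 15) = -4 + (15 + M) = 11 + M)
z(q, f) = 115 (z(q, f) = (90 + 15) + 10 = 105 + 10 = 115)
12383/z(E(7 + 1, -15), 279) = 12383/115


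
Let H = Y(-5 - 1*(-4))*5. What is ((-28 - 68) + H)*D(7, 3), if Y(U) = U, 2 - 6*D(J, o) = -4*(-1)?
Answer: 101/3 ≈ 33.667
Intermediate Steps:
D(J, o) = -⅓ (D(J, o) = ⅓ - (-2)*(-1)/3 = ⅓ - ⅙*4 = ⅓ - ⅔ = -⅓)
H = -5 (H = (-5 - 1*(-4))*5 = (-5 + 4)*5 = -1*5 = -5)
((-28 - 68) + H)*D(7, 3) = ((-28 - 68) - 5)*(-⅓) = (-96 - 5)*(-⅓) = -101*(-⅓) = 101/3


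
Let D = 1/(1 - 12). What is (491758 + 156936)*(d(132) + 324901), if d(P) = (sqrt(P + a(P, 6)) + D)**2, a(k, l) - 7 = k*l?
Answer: 25575197521062/121 - 9081716*sqrt(19)/11 ≈ 2.1136e+11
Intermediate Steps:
a(k, l) = 7 + k*l
D = -1/11 (D = 1/(-11) = -1/11 ≈ -0.090909)
d(P) = (-1/11 + sqrt(7 + 7*P))**2 (d(P) = (sqrt(P + (7 + P*6)) - 1/11)**2 = (sqrt(P + (7 + 6*P)) - 1/11)**2 = (sqrt(7 + 7*P) - 1/11)**2 = (-1/11 + sqrt(7 + 7*P))**2)
(491758 + 156936)*(d(132) + 324901) = (491758 + 156936)*((-1 + 11*sqrt(7)*sqrt(1 + 132))**2/121 + 324901) = 648694*((-1 + 11*sqrt(7)*sqrt(133))**2/121 + 324901) = 648694*((-1 + 77*sqrt(19))**2/121 + 324901) = 648694*(324901 + (-1 + 77*sqrt(19))**2/121) = 210761329294 + 648694*(-1 + 77*sqrt(19))**2/121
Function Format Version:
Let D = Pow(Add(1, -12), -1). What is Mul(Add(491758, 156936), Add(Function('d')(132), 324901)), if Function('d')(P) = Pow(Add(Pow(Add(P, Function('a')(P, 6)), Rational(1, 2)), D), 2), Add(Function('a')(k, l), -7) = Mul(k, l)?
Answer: Add(Rational(25575197521062, 121), Mul(Rational(-9081716, 11), Pow(19, Rational(1, 2)))) ≈ 2.1136e+11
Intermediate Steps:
Function('a')(k, l) = Add(7, Mul(k, l))
D = Rational(-1, 11) (D = Pow(-11, -1) = Rational(-1, 11) ≈ -0.090909)
Function('d')(P) = Pow(Add(Rational(-1, 11), Pow(Add(7, Mul(7, P)), Rational(1, 2))), 2) (Function('d')(P) = Pow(Add(Pow(Add(P, Add(7, Mul(P, 6))), Rational(1, 2)), Rational(-1, 11)), 2) = Pow(Add(Pow(Add(P, Add(7, Mul(6, P))), Rational(1, 2)), Rational(-1, 11)), 2) = Pow(Add(Pow(Add(7, Mul(7, P)), Rational(1, 2)), Rational(-1, 11)), 2) = Pow(Add(Rational(-1, 11), Pow(Add(7, Mul(7, P)), Rational(1, 2))), 2))
Mul(Add(491758, 156936), Add(Function('d')(132), 324901)) = Mul(Add(491758, 156936), Add(Mul(Rational(1, 121), Pow(Add(-1, Mul(11, Pow(7, Rational(1, 2)), Pow(Add(1, 132), Rational(1, 2)))), 2)), 324901)) = Mul(648694, Add(Mul(Rational(1, 121), Pow(Add(-1, Mul(11, Pow(7, Rational(1, 2)), Pow(133, Rational(1, 2)))), 2)), 324901)) = Mul(648694, Add(Mul(Rational(1, 121), Pow(Add(-1, Mul(77, Pow(19, Rational(1, 2)))), 2)), 324901)) = Mul(648694, Add(324901, Mul(Rational(1, 121), Pow(Add(-1, Mul(77, Pow(19, Rational(1, 2)))), 2)))) = Add(210761329294, Mul(Rational(648694, 121), Pow(Add(-1, Mul(77, Pow(19, Rational(1, 2)))), 2)))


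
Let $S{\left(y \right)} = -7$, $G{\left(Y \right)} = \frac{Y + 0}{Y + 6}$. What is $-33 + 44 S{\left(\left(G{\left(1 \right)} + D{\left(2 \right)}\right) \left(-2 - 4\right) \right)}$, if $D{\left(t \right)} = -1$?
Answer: $-341$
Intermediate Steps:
$G{\left(Y \right)} = \frac{Y}{6 + Y}$
$-33 + 44 S{\left(\left(G{\left(1 \right)} + D{\left(2 \right)}\right) \left(-2 - 4\right) \right)} = -33 + 44 \left(-7\right) = -33 - 308 = -341$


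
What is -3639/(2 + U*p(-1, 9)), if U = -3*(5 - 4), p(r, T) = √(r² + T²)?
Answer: 3639/367 + 10917*√82/734 ≈ 144.60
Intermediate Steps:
p(r, T) = √(T² + r²)
U = -3 (U = -3*1 = -3)
-3639/(2 + U*p(-1, 9)) = -3639/(2 - 3*√(9² + (-1)²)) = -3639/(2 - 3*√(81 + 1)) = -3639/(2 - 3*√82)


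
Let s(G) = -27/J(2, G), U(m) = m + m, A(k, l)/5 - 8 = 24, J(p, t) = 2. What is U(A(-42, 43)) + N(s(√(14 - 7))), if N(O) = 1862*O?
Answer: -24817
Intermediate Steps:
A(k, l) = 160 (A(k, l) = 40 + 5*24 = 40 + 120 = 160)
U(m) = 2*m
s(G) = -27/2
U(A(-42, 43)) + N(s(√(14 - 7))) = 2*160 + 1862*(-27/2) = 320 - 25137 = -24817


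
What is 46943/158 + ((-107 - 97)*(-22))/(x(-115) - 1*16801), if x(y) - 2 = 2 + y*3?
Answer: 133997967/451406 ≈ 296.85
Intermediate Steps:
x(y) = 4 + 3*y (x(y) = 2 + (2 + y*3) = 2 + (2 + 3*y) = 4 + 3*y)
46943/158 + ((-107 - 97)*(-22))/(x(-115) - 1*16801) = 46943/158 + ((-107 - 97)*(-22))/((4 + 3*(-115)) - 1*16801) = 46943*(1/158) + (-204*(-22))/((4 - 345) - 16801) = 46943/158 + 4488/(-341 - 16801) = 46943/158 + 4488/(-17142) = 46943/158 + 4488*(-1/17142) = 46943/158 - 748/2857 = 133997967/451406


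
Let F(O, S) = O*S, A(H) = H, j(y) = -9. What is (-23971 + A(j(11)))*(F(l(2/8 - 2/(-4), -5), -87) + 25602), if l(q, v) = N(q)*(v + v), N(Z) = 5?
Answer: -718248960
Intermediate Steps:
l(q, v) = 10*v (l(q, v) = 5*(v + v) = 5*(2*v) = 10*v)
(-23971 + A(j(11)))*(F(l(2/8 - 2/(-4), -5), -87) + 25602) = (-23971 - 9)*((10*(-5))*(-87) + 25602) = -23980*(-50*(-87) + 25602) = -23980*(4350 + 25602) = -23980*29952 = -718248960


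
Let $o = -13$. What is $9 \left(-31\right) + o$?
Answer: $-292$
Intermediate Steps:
$9 \left(-31\right) + o = 9 \left(-31\right) - 13 = -279 - 13 = -292$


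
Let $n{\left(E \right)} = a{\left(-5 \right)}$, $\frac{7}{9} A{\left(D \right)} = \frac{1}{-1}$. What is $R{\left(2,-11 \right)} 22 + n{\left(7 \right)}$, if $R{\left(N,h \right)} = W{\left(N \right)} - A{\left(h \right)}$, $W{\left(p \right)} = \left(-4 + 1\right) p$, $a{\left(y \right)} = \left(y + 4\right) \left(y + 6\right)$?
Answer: $- \frac{733}{7} \approx -104.71$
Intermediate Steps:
$a{\left(y \right)} = \left(4 + y\right) \left(6 + y\right)$
$W{\left(p \right)} = - 3 p$
$A{\left(D \right)} = - \frac{9}{7}$ ($A{\left(D \right)} = \frac{9}{7 \left(-1\right)} = \frac{9}{7} \left(-1\right) = - \frac{9}{7}$)
$n{\left(E \right)} = -1$ ($n{\left(E \right)} = 24 + \left(-5\right)^{2} + 10 \left(-5\right) = 24 + 25 - 50 = -1$)
$R{\left(N,h \right)} = \frac{9}{7} - 3 N$ ($R{\left(N,h \right)} = - 3 N - - \frac{9}{7} = - 3 N + \frac{9}{7} = \frac{9}{7} - 3 N$)
$R{\left(2,-11 \right)} 22 + n{\left(7 \right)} = \left(\frac{9}{7} - 6\right) 22 - 1 = \left(- \frac{33}{7}\right) 22 - 1 = - \frac{726}{7} - 1 = - \frac{733}{7}$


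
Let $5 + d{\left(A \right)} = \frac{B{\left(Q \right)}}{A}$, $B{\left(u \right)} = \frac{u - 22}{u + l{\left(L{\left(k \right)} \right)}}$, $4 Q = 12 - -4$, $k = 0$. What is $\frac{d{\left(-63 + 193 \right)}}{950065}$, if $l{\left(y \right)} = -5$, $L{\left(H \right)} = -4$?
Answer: $- \frac{316}{61754225} \approx -5.1171 \cdot 10^{-6}$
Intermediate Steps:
$Q = 4$ ($Q = \frac{12 - -4}{4} = \frac{12 + 4}{4} = \frac{1}{4} \cdot 16 = 4$)
$B{\left(u \right)} = \frac{-22 + u}{-5 + u}$ ($B{\left(u \right)} = \frac{u - 22}{u - 5} = \frac{-22 + u}{-5 + u}$)
$d{\left(A \right)} = -5 + \frac{18}{A}$ ($d{\left(A \right)} = -5 + \frac{\frac{1}{-5 + 4} \left(-22 + 4\right)}{A} = -5 + \frac{\frac{1}{-1} \left(-18\right)}{A} = -5 + \frac{\left(-1\right) \left(-18\right)}{A} = -5 + \frac{18}{A}$)
$\frac{d{\left(-63 + 193 \right)}}{950065} = \frac{-5 + \frac{18}{-63 + 193}}{950065} = \left(-5 + \frac{18}{130}\right) \frac{1}{950065} = \left(-5 + 18 \cdot \frac{1}{130}\right) \frac{1}{950065} = \left(-5 + \frac{9}{65}\right) \frac{1}{950065} = \left(- \frac{316}{65}\right) \frac{1}{950065} = - \frac{316}{61754225}$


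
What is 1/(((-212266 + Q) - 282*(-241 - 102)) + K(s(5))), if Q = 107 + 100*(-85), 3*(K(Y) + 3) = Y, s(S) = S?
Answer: -3/371803 ≈ -8.0688e-6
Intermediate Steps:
K(Y) = -3 + Y/3
Q = -8393 (Q = 107 - 8500 = -8393)
1/(((-212266 + Q) - 282*(-241 - 102)) + K(s(5))) = 1/(((-212266 - 8393) - 282*(-241 - 102)) + (-3 + (⅓)*5)) = 1/((-220659 - 282*(-343)) + (-3 + 5/3)) = 1/((-220659 + 96726) - 4/3) = 1/(-123933 - 4/3) = 1/(-371803/3) = -3/371803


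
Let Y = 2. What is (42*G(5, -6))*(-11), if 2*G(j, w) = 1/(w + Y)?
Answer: 231/4 ≈ 57.750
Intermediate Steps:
G(j, w) = 1/(2*(2 + w)) (G(j, w) = 1/(2*(w + 2)) = 1/(2*(2 + w)))
(42*G(5, -6))*(-11) = (42*(1/(2*(2 - 6))))*(-11) = (42*((½)/(-4)))*(-11) = (42*((½)*(-¼)))*(-11) = (42*(-⅛))*(-11) = -21/4*(-11) = 231/4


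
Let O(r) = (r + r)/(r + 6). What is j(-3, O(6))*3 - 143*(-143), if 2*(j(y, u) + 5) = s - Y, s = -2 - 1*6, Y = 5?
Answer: 40829/2 ≈ 20415.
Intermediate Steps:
O(r) = 2*r/(6 + r) (O(r) = (2*r)/(6 + r) = 2*r/(6 + r))
s = -8 (s = -2 - 6 = -8)
j(y, u) = -23/2 (j(y, u) = -5 + (-8 - 1*5)/2 = -5 + (-8 - 5)/2 = -5 + (½)*(-13) = -5 - 13/2 = -23/2)
j(-3, O(6))*3 - 143*(-143) = -23/2*3 - 143*(-143) = -69/2 + 20449 = 40829/2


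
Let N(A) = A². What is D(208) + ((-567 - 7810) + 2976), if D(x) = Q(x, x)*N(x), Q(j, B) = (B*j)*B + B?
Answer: 389337922279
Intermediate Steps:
Q(j, B) = B + j*B² (Q(j, B) = j*B² + B = B + j*B²)
D(x) = x³*(1 + x²) (D(x) = (x*(1 + x*x))*x² = (x*(1 + x²))*x² = x³*(1 + x²))
D(208) + ((-567 - 7810) + 2976) = (208³ + 208⁵) + ((-567 - 7810) + 2976) = (8998912 + 389328928768) + (-8377 + 2976) = 389337927680 - 5401 = 389337922279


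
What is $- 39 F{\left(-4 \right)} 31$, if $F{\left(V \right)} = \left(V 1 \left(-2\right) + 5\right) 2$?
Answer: $-31434$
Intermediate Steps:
$F{\left(V \right)} = 10 - 4 V$ ($F{\left(V \right)} = \left(V \left(-2\right) + 5\right) 2 = \left(- 2 V + 5\right) 2 = \left(5 - 2 V\right) 2 = 10 - 4 V$)
$- 39 F{\left(-4 \right)} 31 = - 39 \left(10 - -16\right) 31 = - 39 \left(10 + 16\right) 31 = \left(-39\right) 26 \cdot 31 = \left(-1014\right) 31 = -31434$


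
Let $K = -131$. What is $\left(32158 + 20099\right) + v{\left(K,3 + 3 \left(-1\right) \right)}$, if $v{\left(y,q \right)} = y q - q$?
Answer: $52257$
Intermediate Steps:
$v{\left(y,q \right)} = - q + q y$ ($v{\left(y,q \right)} = q y - q = - q + q y$)
$\left(32158 + 20099\right) + v{\left(K,3 + 3 \left(-1\right) \right)} = \left(32158 + 20099\right) + \left(3 + 3 \left(-1\right)\right) \left(-1 - 131\right) = 52257 + \left(3 - 3\right) \left(-132\right) = 52257 + 0 \left(-132\right) = 52257 + 0 = 52257$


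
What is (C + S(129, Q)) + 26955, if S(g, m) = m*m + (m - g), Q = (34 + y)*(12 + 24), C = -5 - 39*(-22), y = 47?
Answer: 8533651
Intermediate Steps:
C = 853 (C = -5 + 858 = 853)
Q = 2916 (Q = (34 + 47)*(12 + 24) = 81*36 = 2916)
S(g, m) = m + m² - g (S(g, m) = m² + (m - g) = m + m² - g)
(C + S(129, Q)) + 26955 = (853 + (2916 + 2916² - 1*129)) + 26955 = (853 + (2916 + 8503056 - 129)) + 26955 = (853 + 8505843) + 26955 = 8506696 + 26955 = 8533651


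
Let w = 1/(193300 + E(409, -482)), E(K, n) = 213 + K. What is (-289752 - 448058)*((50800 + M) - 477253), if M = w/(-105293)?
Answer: 3212271886131238372795/10209314573 ≈ 3.1464e+11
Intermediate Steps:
w = 1/193922 (w = 1/(193300 + (213 + 409)) = 1/(193300 + 622) = 1/193922 ≈ 5.1567e-6)
M = -1/20418629146 (M = (1/193922)/(-105293) = (1/193922)*(-1/105293) = -1/20418629146 ≈ -4.8975e-11)
(-289752 - 448058)*((50800 + M) - 477253) = (-289752 - 448058)*((50800 - 1/20418629146) - 477253) = -737810*(1037266360616799/20418629146 - 477253) = -737810*(-8707585655199139/20418629146) = 3212271886131238372795/10209314573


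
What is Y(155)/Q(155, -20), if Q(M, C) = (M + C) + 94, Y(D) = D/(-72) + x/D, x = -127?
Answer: -33169/2555640 ≈ -0.012979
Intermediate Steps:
Y(D) = -127/D - D/72 (Y(D) = D/(-72) - 127/D = D*(-1/72) - 127/D = -D/72 - 127/D = -127/D - D/72)
Q(M, C) = 94 + C + M (Q(M, C) = (C + M) + 94 = 94 + C + M)
Y(155)/Q(155, -20) = (-127/155 - 1/72*155)/(94 - 20 + 155) = (-127*1/155 - 155/72)/229 = (-127/155 - 155/72)*(1/229) = -33169/11160*1/229 = -33169/2555640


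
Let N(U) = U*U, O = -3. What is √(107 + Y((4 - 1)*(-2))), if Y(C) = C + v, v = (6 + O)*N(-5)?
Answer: 4*√11 ≈ 13.266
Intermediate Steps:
N(U) = U²
v = 75 (v = (6 - 3)*(-5)² = 3*25 = 75)
Y(C) = 75 + C (Y(C) = C + 75 = 75 + C)
√(107 + Y((4 - 1)*(-2))) = √(107 + (75 + (4 - 1)*(-2))) = √(107 + (75 + 3*(-2))) = √(107 + (75 - 6)) = √(107 + 69) = √176 = 4*√11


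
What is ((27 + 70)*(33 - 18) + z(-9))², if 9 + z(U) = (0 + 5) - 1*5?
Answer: 2090916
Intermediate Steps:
z(U) = -9 (z(U) = -9 + ((0 + 5) - 1*5) = -9 + (5 - 5) = -9 + 0 = -9)
((27 + 70)*(33 - 18) + z(-9))² = ((27 + 70)*(33 - 18) - 9)² = (97*15 - 9)² = (1455 - 9)² = 1446² = 2090916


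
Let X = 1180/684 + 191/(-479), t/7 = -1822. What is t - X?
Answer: -1044776030/81909 ≈ -12755.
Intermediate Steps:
t = -12754 (t = 7*(-1822) = -12754)
X = 108644/81909 (X = 1180*(1/684) + 191*(-1/479) = 295/171 - 191/479 = 108644/81909 ≈ 1.3264)
t - X = -12754 - 1*108644/81909 = -12754 - 108644/81909 = -1044776030/81909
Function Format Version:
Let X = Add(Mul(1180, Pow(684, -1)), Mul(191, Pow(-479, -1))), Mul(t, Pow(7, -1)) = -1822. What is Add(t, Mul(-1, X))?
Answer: Rational(-1044776030, 81909) ≈ -12755.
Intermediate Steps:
t = -12754 (t = Mul(7, -1822) = -12754)
X = Rational(108644, 81909) (X = Add(Mul(1180, Rational(1, 684)), Mul(191, Rational(-1, 479))) = Add(Rational(295, 171), Rational(-191, 479)) = Rational(108644, 81909) ≈ 1.3264)
Add(t, Mul(-1, X)) = Add(-12754, Mul(-1, Rational(108644, 81909))) = Add(-12754, Rational(-108644, 81909)) = Rational(-1044776030, 81909)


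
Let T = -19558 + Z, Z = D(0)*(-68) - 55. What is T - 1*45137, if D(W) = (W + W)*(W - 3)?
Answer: -64750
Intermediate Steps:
D(W) = 2*W*(-3 + W) (D(W) = (2*W)*(-3 + W) = 2*W*(-3 + W))
Z = -55 (Z = (2*0*(-3 + 0))*(-68) - 55 = (2*0*(-3))*(-68) - 55 = 0*(-68) - 55 = 0 - 55 = -55)
T = -19613 (T = -19558 - 55 = -19613)
T - 1*45137 = -19613 - 1*45137 = -19613 - 45137 = -64750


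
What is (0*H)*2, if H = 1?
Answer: 0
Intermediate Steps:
(0*H)*2 = (0*1)*2 = 0*2 = 0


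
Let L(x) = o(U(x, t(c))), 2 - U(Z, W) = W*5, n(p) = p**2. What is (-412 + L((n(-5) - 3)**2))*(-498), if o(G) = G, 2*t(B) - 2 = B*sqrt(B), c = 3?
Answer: 206670 + 3735*sqrt(3) ≈ 2.1314e+5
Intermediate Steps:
t(B) = 1 + B**(3/2)/2 (t(B) = 1 + (B*sqrt(B))/2 = 1 + B**(3/2)/2)
U(Z, W) = 2 - 5*W (U(Z, W) = 2 - W*5 = 2 - 5*W)
L(x) = -3 - 15*sqrt(3)/2 (L(x) = 2 - 5*(1 + 3**(3/2)/2) = 2 - 5*(1 + (3*sqrt(3))/2) = 2 - 5*(1 + 3*sqrt(3)/2) = 2 + (-5 - 15*sqrt(3)/2) = -3 - 15*sqrt(3)/2)
(-412 + L((n(-5) - 3)**2))*(-498) = (-412 + (-3 - 15*sqrt(3)/2))*(-498) = (-415 - 15*sqrt(3)/2)*(-498) = 206670 + 3735*sqrt(3)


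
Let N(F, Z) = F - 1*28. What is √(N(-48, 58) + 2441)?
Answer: √2365 ≈ 48.631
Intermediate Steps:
N(F, Z) = -28 + F (N(F, Z) = F - 28 = -28 + F)
√(N(-48, 58) + 2441) = √((-28 - 48) + 2441) = √(-76 + 2441) = √2365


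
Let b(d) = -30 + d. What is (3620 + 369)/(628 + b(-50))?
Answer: 3989/548 ≈ 7.2792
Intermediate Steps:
(3620 + 369)/(628 + b(-50)) = (3620 + 369)/(628 + (-30 - 50)) = 3989/(628 - 80) = 3989/548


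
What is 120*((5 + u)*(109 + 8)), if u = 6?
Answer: 154440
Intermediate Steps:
120*((5 + u)*(109 + 8)) = 120*((5 + 6)*(109 + 8)) = 120*(11*117) = 120*1287 = 154440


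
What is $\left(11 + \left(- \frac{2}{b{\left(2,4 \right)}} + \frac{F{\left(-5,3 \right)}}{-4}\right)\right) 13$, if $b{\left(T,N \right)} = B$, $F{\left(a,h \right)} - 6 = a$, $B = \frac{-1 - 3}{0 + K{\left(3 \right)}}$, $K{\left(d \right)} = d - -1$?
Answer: $\frac{663}{4} \approx 165.75$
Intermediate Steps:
$K{\left(d \right)} = 1 + d$ ($K{\left(d \right)} = d + 1 = 1 + d$)
$B = -1$ ($B = \frac{-1 - 3}{0 + \left(1 + 3\right)} = - \frac{4}{0 + 4} = - \frac{4}{4} = \left(-4\right) \frac{1}{4} = -1$)
$F{\left(a,h \right)} = 6 + a$
$b{\left(T,N \right)} = -1$
$\left(11 + \left(- \frac{2}{b{\left(2,4 \right)}} + \frac{F{\left(-5,3 \right)}}{-4}\right)\right) 13 = \left(11 + \left(- \frac{2}{-1} + \frac{6 - 5}{-4}\right)\right) 13 = \left(11 + \left(\left(-2\right) \left(-1\right) + 1 \left(- \frac{1}{4}\right)\right)\right) 13 = \left(11 + \left(2 - \frac{1}{4}\right)\right) 13 = \left(11 + \frac{7}{4}\right) 13 = \frac{51}{4} \cdot 13 = \frac{663}{4}$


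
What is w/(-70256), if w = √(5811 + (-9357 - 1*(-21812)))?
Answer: -√18266/70256 ≈ -0.0019237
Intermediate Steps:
w = √18266 (w = √(5811 + (-9357 + 21812)) = √(5811 + 12455) = √18266 ≈ 135.15)
w/(-70256) = √18266/(-70256) = √18266*(-1/70256) = -√18266/70256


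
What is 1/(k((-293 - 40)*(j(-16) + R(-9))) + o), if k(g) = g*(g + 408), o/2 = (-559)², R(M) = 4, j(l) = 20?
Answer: 1/61236290 ≈ 1.6330e-8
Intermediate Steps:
o = 624962 (o = 2*(-559)² = 2*312481 = 624962)
k(g) = g*(408 + g)
1/(k((-293 - 40)*(j(-16) + R(-9))) + o) = 1/(((-293 - 40)*(20 + 4))*(408 + (-293 - 40)*(20 + 4)) + 624962) = 1/((-333*24)*(408 - 333*24) + 624962) = 1/(-7992*(408 - 7992) + 624962) = 1/(-7992*(-7584) + 624962) = 1/(60611328 + 624962) = 1/61236290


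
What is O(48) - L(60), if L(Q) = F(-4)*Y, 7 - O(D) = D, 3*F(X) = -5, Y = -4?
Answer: -143/3 ≈ -47.667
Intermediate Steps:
F(X) = -5/3 (F(X) = (1/3)*(-5) = -5/3)
O(D) = 7 - D
L(Q) = 20/3 (L(Q) = -5/3*(-4) = 20/3)
O(48) - L(60) = (7 - 1*48) - 1*20/3 = (7 - 48) - 20/3 = -41 - 20/3 = -143/3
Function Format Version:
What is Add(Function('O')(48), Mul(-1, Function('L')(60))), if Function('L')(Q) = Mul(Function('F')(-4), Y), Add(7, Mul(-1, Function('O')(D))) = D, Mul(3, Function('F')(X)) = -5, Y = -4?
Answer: Rational(-143, 3) ≈ -47.667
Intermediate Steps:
Function('F')(X) = Rational(-5, 3) (Function('F')(X) = Mul(Rational(1, 3), -5) = Rational(-5, 3))
Function('O')(D) = Add(7, Mul(-1, D))
Function('L')(Q) = Rational(20, 3) (Function('L')(Q) = Mul(Rational(-5, 3), -4) = Rational(20, 3))
Add(Function('O')(48), Mul(-1, Function('L')(60))) = Add(Add(7, Mul(-1, 48)), Mul(-1, Rational(20, 3))) = Add(Add(7, -48), Rational(-20, 3)) = Add(-41, Rational(-20, 3)) = Rational(-143, 3)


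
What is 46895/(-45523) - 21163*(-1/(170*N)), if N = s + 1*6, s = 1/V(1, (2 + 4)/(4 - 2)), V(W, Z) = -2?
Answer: 919556424/42564005 ≈ 21.604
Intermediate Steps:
s = -½ (s = 1/(-2) = -½ ≈ -0.50000)
N = 11/2 (N = -½ + 1*6 = -½ + 6 = 11/2 ≈ 5.5000)
46895/(-45523) - 21163*(-1/(170*N)) = 46895/(-45523) - 21163/(-10*11/2*17) = 46895*(-1/45523) - 21163/((-55*17)) = -46895/45523 - 21163/(-935) = -46895/45523 - 21163*(-1/935) = -46895/45523 + 21163/935 = 919556424/42564005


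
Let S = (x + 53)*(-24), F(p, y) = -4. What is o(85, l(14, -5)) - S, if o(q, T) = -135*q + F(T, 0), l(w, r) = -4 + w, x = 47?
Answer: -9079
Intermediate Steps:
o(q, T) = -4 - 135*q (o(q, T) = -135*q - 4 = -4 - 135*q)
S = -2400 (S = (47 + 53)*(-24) = 100*(-24) = -2400)
o(85, l(14, -5)) - S = (-4 - 135*85) - 1*(-2400) = (-4 - 11475) + 2400 = -11479 + 2400 = -9079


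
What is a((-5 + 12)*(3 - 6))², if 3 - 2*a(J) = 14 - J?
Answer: 256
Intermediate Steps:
a(J) = -11/2 + J/2 (a(J) = 3/2 - (14 - J)/2 = 3/2 + (-7 + J/2) = -11/2 + J/2)
a((-5 + 12)*(3 - 6))² = (-11/2 + ((-5 + 12)*(3 - 6))/2)² = (-11/2 + (7*(-3))/2)² = (-11/2 + (½)*(-21))² = (-11/2 - 21/2)² = (-16)² = 256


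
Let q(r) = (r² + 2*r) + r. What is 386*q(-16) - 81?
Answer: 80207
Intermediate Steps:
q(r) = r² + 3*r
386*q(-16) - 81 = 386*(-16*(3 - 16)) - 81 = 386*(-16*(-13)) - 81 = 386*208 - 81 = 80288 - 81 = 80207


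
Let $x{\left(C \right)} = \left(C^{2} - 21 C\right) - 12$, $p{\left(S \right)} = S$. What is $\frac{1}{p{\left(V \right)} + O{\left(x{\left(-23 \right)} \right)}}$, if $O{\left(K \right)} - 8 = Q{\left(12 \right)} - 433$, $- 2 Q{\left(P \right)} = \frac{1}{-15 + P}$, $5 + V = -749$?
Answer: $- \frac{6}{7073} \approx -0.0008483$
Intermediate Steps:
$V = -754$ ($V = -5 - 749 = -754$)
$x{\left(C \right)} = -12 + C^{2} - 21 C$
$Q{\left(P \right)} = - \frac{1}{2 \left(-15 + P\right)}$
$O{\left(K \right)} = - \frac{2549}{6}$ ($O{\left(K \right)} = 8 - \left(433 + \frac{1}{-30 + 2 \cdot 12}\right) = 8 - \left(433 + \frac{1}{-30 + 24}\right) = 8 - \frac{2597}{6} = - \frac{2549}{6}$)
$\frac{1}{p{\left(V \right)} + O{\left(x{\left(-23 \right)} \right)}} = \frac{1}{-754 - \frac{2549}{6}} = \frac{1}{- \frac{7073}{6}} = - \frac{6}{7073}$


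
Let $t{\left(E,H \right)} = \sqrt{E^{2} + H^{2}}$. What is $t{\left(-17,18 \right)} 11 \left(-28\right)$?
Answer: $- 308 \sqrt{613} \approx -7625.7$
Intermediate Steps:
$t{\left(-17,18 \right)} 11 \left(-28\right) = \sqrt{\left(-17\right)^{2} + 18^{2}} \cdot 11 \left(-28\right) = \sqrt{289 + 324} \left(-308\right) = \sqrt{613} \left(-308\right) = - 308 \sqrt{613}$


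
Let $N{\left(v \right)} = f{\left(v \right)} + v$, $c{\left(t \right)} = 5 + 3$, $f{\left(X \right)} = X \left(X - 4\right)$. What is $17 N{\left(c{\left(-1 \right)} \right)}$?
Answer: $680$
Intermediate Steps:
$f{\left(X \right)} = X \left(-4 + X\right)$
$c{\left(t \right)} = 8$
$N{\left(v \right)} = v + v \left(-4 + v\right)$ ($N{\left(v \right)} = v \left(-4 + v\right) + v = v + v \left(-4 + v\right)$)
$17 N{\left(c{\left(-1 \right)} \right)} = 17 \cdot 8 \left(-3 + 8\right) = 17 \cdot 8 \cdot 5 = 17 \cdot 40 = 680$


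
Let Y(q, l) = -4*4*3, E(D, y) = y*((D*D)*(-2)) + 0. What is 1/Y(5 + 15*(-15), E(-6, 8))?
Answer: -1/48 ≈ -0.020833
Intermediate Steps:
E(D, y) = -2*y*D**2 (E(D, y) = y*(D**2*(-2)) + 0 = y*(-2*D**2) + 0 = -2*y*D**2 + 0 = -2*y*D**2)
Y(q, l) = -48 (Y(q, l) = -16*3 = -48)
1/Y(5 + 15*(-15), E(-6, 8)) = 1/(-48) = -1/48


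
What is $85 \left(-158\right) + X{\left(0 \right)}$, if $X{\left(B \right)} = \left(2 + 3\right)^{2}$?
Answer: $-13405$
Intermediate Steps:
$X{\left(B \right)} = 25$ ($X{\left(B \right)} = 5^{2} = 25$)
$85 \left(-158\right) + X{\left(0 \right)} = 85 \left(-158\right) + 25 = -13430 + 25 = -13405$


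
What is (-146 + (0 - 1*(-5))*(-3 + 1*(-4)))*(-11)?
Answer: 1991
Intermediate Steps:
(-146 + (0 - 1*(-5))*(-3 + 1*(-4)))*(-11) = (-146 + (0 + 5)*(-3 - 4))*(-11) = (-146 + 5*(-7))*(-11) = (-146 - 35)*(-11) = -181*(-11) = 1991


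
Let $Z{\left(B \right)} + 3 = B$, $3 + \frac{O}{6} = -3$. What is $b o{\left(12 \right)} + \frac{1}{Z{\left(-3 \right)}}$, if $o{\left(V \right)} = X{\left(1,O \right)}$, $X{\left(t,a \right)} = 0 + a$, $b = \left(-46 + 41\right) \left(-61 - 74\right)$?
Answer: $- \frac{145801}{6} \approx -24300.0$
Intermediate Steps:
$O = -36$ ($O = -18 + 6 \left(-3\right) = -18 - 18 = -36$)
$b = 675$ ($b = \left(-5\right) \left(-135\right) = 675$)
$Z{\left(B \right)} = -3 + B$
$X{\left(t,a \right)} = a$
$o{\left(V \right)} = -36$
$b o{\left(12 \right)} + \frac{1}{Z{\left(-3 \right)}} = 675 \left(-36\right) + \frac{1}{-3 - 3} = -24300 + \frac{1}{-6} = -24300 - \frac{1}{6} = - \frac{145801}{6}$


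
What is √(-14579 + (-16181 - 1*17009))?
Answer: I*√47769 ≈ 218.56*I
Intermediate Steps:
√(-14579 + (-16181 - 1*17009)) = √(-14579 + (-16181 - 17009)) = √(-14579 - 33190) = √(-47769) = I*√47769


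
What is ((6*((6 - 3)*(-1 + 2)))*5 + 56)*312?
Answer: 45552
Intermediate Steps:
((6*((6 - 3)*(-1 + 2)))*5 + 56)*312 = ((6*(3*1))*5 + 56)*312 = ((6*3)*5 + 56)*312 = (18*5 + 56)*312 = (90 + 56)*312 = 146*312 = 45552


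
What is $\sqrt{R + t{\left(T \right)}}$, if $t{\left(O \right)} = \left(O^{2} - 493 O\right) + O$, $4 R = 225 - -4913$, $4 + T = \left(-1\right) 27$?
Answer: $\frac{\sqrt{69990}}{2} \approx 132.28$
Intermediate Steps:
$T = -31$ ($T = -4 - 27 = -31$)
$R = \frac{2569}{2}$ ($R = \frac{225 - -4913}{4} = \frac{225 + 4913}{4} = \frac{1}{4} \cdot 5138 = \frac{2569}{2} \approx 1284.5$)
$t{\left(O \right)} = O^{2} - 492 O$
$\sqrt{R + t{\left(T \right)}} = \sqrt{\frac{2569}{2} - 31 \left(-492 - 31\right)} = \sqrt{\frac{2569}{2} - -16213} = \sqrt{\frac{2569}{2} + 16213} = \sqrt{\frac{34995}{2}} = \frac{\sqrt{69990}}{2}$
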